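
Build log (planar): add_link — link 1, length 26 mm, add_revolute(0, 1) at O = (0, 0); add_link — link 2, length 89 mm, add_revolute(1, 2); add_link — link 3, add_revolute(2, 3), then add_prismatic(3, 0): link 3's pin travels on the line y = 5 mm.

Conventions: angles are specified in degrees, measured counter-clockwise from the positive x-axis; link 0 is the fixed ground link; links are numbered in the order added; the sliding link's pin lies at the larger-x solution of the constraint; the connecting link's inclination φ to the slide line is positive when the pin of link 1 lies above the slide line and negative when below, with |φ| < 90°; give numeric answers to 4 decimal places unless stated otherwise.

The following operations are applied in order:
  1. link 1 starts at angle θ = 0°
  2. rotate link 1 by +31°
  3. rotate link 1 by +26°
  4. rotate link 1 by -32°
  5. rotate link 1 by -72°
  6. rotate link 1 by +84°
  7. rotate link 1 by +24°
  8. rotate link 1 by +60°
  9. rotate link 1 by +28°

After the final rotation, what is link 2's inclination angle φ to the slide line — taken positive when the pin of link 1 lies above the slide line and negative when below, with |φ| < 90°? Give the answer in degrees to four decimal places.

geometry: r = 26 mm, L = 89 mm, e = 5 mm; θ starts at 0°
rotate link 1 by +31°: θ ← 0° +31° = 31°
rotate link 1 by +26°: θ ← 31° +26° = 57°
rotate link 1 by -32°: θ ← 57° -32° = 25°
rotate link 1 by -72°: θ ← 25° -72° = -47°
rotate link 1 by +84°: θ ← -47° +84° = 37°
rotate link 1 by +24°: θ ← 37° +24° = 61°
rotate link 1 by +60°: θ ← 61° +60° = 121°
rotate link 1 by +28°: θ ← 121° +28° = 149°
h = r sin θ − e = 13.390990 − 5 = 8.390990
sin φ = h / L = 8.390990 / 89 = 0.09428079
φ = arcsin(0.09428079) = 5.409926°

5.4099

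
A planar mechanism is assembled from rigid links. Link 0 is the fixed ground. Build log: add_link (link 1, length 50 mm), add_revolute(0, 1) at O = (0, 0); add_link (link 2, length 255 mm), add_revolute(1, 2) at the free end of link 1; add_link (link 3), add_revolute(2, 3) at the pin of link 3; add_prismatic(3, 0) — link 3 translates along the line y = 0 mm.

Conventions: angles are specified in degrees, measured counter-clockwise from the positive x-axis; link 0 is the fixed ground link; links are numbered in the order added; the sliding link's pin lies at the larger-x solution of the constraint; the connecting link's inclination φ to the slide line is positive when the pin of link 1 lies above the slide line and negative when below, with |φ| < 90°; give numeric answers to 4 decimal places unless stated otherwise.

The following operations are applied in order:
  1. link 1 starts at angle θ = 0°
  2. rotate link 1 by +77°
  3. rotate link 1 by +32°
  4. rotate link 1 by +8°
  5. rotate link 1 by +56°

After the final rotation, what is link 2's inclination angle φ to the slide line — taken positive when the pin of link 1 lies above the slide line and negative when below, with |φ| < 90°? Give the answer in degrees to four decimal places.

geometry: r = 50 mm, L = 255 mm, e = 0 mm; θ starts at 0°
rotate link 1 by +77°: θ ← 0° +77° = 77°
rotate link 1 by +32°: θ ← 77° +32° = 109°
rotate link 1 by +8°: θ ← 109° +8° = 117°
rotate link 1 by +56°: θ ← 117° +56° = 173°
h = r sin θ − e = 6.093467 − 0 = 6.093467
sin φ = h / L = 6.093467 / 255 = 0.02389595
φ = arcsin(0.02389595) = 1.369267°

1.3693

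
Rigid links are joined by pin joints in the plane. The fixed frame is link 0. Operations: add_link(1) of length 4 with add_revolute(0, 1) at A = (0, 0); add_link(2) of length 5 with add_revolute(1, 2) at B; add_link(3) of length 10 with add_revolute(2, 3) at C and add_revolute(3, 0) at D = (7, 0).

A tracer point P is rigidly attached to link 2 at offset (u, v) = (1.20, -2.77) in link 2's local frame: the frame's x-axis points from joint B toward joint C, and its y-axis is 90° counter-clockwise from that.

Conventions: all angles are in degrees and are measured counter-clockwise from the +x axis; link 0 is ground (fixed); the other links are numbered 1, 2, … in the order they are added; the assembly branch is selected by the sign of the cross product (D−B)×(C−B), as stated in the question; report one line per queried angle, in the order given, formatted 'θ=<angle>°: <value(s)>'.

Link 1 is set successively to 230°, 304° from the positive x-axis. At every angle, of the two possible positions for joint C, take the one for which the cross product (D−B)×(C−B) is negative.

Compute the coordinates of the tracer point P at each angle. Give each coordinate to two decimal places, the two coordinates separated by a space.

A=(0,0), D=(7.00,0)
θ=230°: B = A + 4.00·(cos230°, sin230°) = (-2.5712, -3.0642)
θ=230°: |BD| = 10.0497
θ=230°: circle(B,5.00) ∩ circle(D,10.00): a=1.2934, h=4.8298
θ=230°:   candidates: C₊=(-2.8120,1.9300) cross=48.538; C₋=(0.1333,-7.2697) cross=-48.538
θ=230°:   branch - wants cross < 0 → take C=(0.1333,-7.2697) (cross=-48.538)
θ=230°: ex = (C−B)/|BC| = (0.5409,-0.8411); ey = (0.8411,0.5409)
θ=230°: P = B + 1.20·ex + -2.77·ey = (-4.2519,-5.5717)
θ=304°: B = A + 4.00·(cos304°, sin304°) = (2.2368, -3.3162)
θ=304°: |BD| = 5.8039
θ=304°: circle(B,5.00) ∩ circle(D,10.00): a=-3.5592, h=3.5117
θ=304°:   candidates: C₊=(-2.6907,-2.4678) cross=20.381; C₋=(1.3222,-8.2318) cross=-20.381
θ=304°:   branch - wants cross < 0 → take C=(1.3222,-8.2318) (cross=-20.381)
θ=304°: ex = (C−B)/|BC| = (-0.1829,-0.9831); ey = (0.9831,-0.1829)
θ=304°: P = B + 1.20·ex + -2.77·ey = (-0.7060,-3.9892)

θ=230°: -4.25 -5.57
θ=304°: -0.71 -3.99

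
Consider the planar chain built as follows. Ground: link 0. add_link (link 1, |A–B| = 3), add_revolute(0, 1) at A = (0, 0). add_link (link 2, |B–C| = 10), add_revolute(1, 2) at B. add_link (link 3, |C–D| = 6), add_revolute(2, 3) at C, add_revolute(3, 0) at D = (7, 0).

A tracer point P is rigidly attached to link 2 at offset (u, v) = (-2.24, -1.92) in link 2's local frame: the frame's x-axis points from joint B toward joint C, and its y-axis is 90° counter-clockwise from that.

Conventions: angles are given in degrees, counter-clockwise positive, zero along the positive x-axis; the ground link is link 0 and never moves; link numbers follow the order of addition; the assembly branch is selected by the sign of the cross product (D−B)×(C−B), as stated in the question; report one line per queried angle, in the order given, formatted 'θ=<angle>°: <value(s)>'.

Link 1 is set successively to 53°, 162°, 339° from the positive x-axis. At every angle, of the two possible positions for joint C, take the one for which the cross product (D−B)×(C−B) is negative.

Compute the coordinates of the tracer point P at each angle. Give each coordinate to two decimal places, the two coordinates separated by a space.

A=(0,0), D=(7.00,0)
θ=53°: B = A + 3.00·(cos53°, sin53°) = (1.8054, 2.3959)
θ=53°: |BD| = 5.7205
θ=53°: circle(B,10.00) ∩ circle(D,6.00): a=8.4542, h=5.3411
θ=53°:   candidates: C₊=(11.7194,3.7051) cross=30.553; C₋=(7.2454,-5.9950) cross=-30.553
θ=53°:   branch - wants cross < 0 → take C=(7.2454,-5.9950) (cross=-30.553)
θ=53°: ex = (C−B)/|BC| = (0.5440,-0.8391); ey = (0.8391,0.5440)
θ=53°: P = B + -2.24·ex + -1.92·ey = (-1.0242,3.2310)
θ=162°: B = A + 3.00·(cos162°, sin162°) = (-2.8532, 0.9271)
θ=162°: |BD| = 9.8967
θ=162°: circle(B,10.00) ∩ circle(D,6.00): a=8.1817, h=5.7497
θ=162°:   candidates: C₊=(5.8312,5.8851) cross=56.903; C₋=(4.7540,-5.5638) cross=-56.903
θ=162°:   branch - wants cross < 0 → take C=(4.7540,-5.5638) (cross=-56.903)
θ=162°: ex = (C−B)/|BC| = (0.7607,-0.6491); ey = (0.6491,0.7607)
θ=162°: P = B + -2.24·ex + -1.92·ey = (-5.8034,0.9204)
θ=339°: B = A + 3.00·(cos339°, sin339°) = (2.8007, -1.0751)
θ=339°: |BD| = 4.3347
θ=339°: circle(B,10.00) ∩ circle(D,6.00): a=9.5496, h=2.9672
θ=339°:   candidates: C₊=(11.3161,4.1679) cross=12.862; C₋=(12.7879,-1.5811) cross=-12.862
θ=339°:   branch - wants cross < 0 → take C=(12.7879,-1.5811) (cross=-12.862)
θ=339°: ex = (C−B)/|BC| = (0.9987,-0.0506); ey = (0.0506,0.9987)
θ=339°: P = B + -2.24·ex + -1.92·ey = (0.4665,-2.8793)

θ=53°: -1.02 3.23
θ=162°: -5.80 0.92
θ=339°: 0.47 -2.88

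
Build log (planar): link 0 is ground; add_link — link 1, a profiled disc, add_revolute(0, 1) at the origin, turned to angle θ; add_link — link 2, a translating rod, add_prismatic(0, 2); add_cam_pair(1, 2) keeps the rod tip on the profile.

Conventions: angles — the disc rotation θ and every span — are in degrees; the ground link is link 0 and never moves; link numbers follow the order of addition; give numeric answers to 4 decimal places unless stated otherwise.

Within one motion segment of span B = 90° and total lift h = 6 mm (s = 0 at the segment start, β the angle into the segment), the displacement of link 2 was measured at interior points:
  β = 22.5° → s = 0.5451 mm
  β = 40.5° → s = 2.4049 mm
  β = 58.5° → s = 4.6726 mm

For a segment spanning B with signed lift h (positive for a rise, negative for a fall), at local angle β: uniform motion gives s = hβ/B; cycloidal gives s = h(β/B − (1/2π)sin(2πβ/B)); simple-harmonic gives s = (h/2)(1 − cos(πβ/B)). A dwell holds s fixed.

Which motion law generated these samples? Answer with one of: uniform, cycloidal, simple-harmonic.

candidates at β/B = r: uniform s = h·r (linear in β); cycloidal s = h·(r − sin(2πr)/(2π)); simple-harmonic s = (h/2)(1 − cos(πr))
β=22.5°: printed 0.5451 | uniform 1.5000, cycloidal 0.5451, simple-harmonic 0.8787
β=40.5°: printed 2.4049 | uniform 2.7000, cycloidal 2.4049, simple-harmonic 2.5307
β=58.5°: printed 4.6726 | uniform 3.9000, cycloidal 4.6726, simple-harmonic 4.3620
only one law matches every sample → cycloidal

cycloidal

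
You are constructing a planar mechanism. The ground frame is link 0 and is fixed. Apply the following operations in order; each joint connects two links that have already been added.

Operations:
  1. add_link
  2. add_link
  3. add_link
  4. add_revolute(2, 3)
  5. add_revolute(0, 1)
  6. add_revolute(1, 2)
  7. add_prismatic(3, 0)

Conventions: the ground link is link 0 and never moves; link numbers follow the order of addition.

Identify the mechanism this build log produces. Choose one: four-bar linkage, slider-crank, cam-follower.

links: 4 (incl. ground); joints: 3 revolute, 1 prismatic, 0 higher (cam) pair, forming one closed loop
4 links, 3 revolutes + 1 prismatic in one loop → slider-crank

slider-crank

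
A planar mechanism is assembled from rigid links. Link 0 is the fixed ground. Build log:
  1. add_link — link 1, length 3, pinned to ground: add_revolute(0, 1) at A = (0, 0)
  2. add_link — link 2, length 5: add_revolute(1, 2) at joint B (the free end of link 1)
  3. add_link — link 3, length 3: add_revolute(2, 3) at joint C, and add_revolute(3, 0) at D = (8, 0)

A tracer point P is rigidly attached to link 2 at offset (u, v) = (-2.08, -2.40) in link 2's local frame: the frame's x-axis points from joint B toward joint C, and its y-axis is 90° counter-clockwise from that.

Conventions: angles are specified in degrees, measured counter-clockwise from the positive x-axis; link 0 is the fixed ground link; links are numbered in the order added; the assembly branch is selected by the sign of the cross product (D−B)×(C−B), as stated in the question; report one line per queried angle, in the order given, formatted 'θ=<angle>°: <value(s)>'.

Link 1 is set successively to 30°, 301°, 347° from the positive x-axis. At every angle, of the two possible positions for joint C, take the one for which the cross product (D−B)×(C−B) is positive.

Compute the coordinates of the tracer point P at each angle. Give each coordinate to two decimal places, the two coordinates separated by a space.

A=(0,0), D=(8.00,0)
θ=30°: B = A + 3.00·(cos30°, sin30°) = (2.5981, 1.5000)
θ=30°: |BD| = 5.6063
θ=30°: circle(B,5.00) ∩ circle(D,3.00): a=4.2301, h=2.6657
θ=30°:   candidates: C₊=(7.3872,2.9367) cross=14.945; C₋=(5.9607,-2.2003) cross=-14.945
θ=30°:   branch + wants cross > 0 → take C=(7.3872,2.9367) (cross=14.945)
θ=30°: ex = (C−B)/|BC| = (0.9578,0.2873); ey = (-0.2873,0.9578)
θ=30°: P = B + -2.08·ex + -2.40·ey = (1.2954,-1.3965)
θ=301°: B = A + 3.00·(cos301°, sin301°) = (1.5451, -2.5715)
θ=301°: |BD| = 6.9482
θ=301°: circle(B,5.00) ∩ circle(D,3.00): a=4.6255, h=1.8986
θ=301°:   candidates: C₊=(5.1395,0.9042) cross=13.192; C₋=(6.5448,-2.6235) cross=-13.192
θ=301°:   branch + wants cross > 0 → take C=(5.1395,0.9042) (cross=13.192)
θ=301°: ex = (C−B)/|BC| = (0.7189,0.6951); ey = (-0.6951,0.7189)
θ=301°: P = B + -2.08·ex + -2.40·ey = (1.7182,-5.7427)
θ=347°: B = A + 3.00·(cos347°, sin347°) = (2.9231, -0.6749)
θ=347°: |BD| = 5.1215
θ=347°: circle(B,5.00) ∩ circle(D,3.00): a=4.1228, h=2.8289
θ=347°:   candidates: C₊=(6.6372,2.6726) cross=14.488; C₋=(7.3827,-2.9358) cross=-14.488
θ=347°:   branch + wants cross > 0 → take C=(6.6372,2.6726) (cross=14.488)
θ=347°: ex = (C−B)/|BC| = (0.7428,0.6695); ey = (-0.6695,0.7428)
θ=347°: P = B + -2.08·ex + -2.40·ey = (2.9848,-3.8502)

θ=30°: 1.30 -1.40
θ=301°: 1.72 -5.74
θ=347°: 2.98 -3.85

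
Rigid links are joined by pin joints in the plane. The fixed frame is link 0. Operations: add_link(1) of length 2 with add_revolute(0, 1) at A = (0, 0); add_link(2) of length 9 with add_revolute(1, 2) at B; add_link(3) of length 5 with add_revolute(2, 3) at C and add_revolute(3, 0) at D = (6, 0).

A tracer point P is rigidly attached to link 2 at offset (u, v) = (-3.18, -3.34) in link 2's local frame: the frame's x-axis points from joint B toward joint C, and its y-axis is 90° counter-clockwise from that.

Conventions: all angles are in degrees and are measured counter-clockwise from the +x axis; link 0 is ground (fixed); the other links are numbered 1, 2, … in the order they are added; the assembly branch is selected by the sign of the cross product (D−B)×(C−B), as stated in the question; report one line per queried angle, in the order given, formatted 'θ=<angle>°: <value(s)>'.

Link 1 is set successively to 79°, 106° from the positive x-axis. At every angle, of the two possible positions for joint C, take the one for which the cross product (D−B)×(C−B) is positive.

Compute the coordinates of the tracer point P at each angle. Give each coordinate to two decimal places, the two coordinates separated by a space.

A=(0,0), D=(6.00,0)
θ=79°: B = A + 2.00·(cos79°, sin79°) = (0.3816, 1.9633)
θ=79°: |BD| = 5.9515
θ=79°: circle(B,9.00) ∩ circle(D,5.00): a=7.6804, h=4.6916
θ=79°:   candidates: C₊=(9.1798,3.8586) cross=27.922; C₋=(6.0845,-4.9993) cross=-27.922
θ=79°:   branch + wants cross > 0 → take C=(9.1798,3.8586) (cross=27.922)
θ=79°: ex = (C−B)/|BC| = (0.9776,0.2106); ey = (-0.2106,0.9776)
θ=79°: P = B + -3.18·ex + -3.34·ey = (-2.0237,-1.9715)
θ=106°: B = A + 2.00·(cos106°, sin106°) = (-0.5513, 1.9225)
θ=106°: |BD| = 6.8275
θ=106°: circle(B,9.00) ∩ circle(D,5.00): a=7.5148, h=4.9525
θ=106°:   candidates: C₊=(8.0540,4.5586) cross=33.814; C₋=(5.2649,-4.9457) cross=-33.814
θ=106°:   branch + wants cross > 0 → take C=(8.0540,4.5586) (cross=33.814)
θ=106°: ex = (C−B)/|BC| = (0.9561,0.2929); ey = (-0.2929,0.9561)
θ=106°: P = B + -3.18·ex + -3.34·ey = (-2.6135,-2.2024)

θ=79°: -2.02 -1.97
θ=106°: -2.61 -2.20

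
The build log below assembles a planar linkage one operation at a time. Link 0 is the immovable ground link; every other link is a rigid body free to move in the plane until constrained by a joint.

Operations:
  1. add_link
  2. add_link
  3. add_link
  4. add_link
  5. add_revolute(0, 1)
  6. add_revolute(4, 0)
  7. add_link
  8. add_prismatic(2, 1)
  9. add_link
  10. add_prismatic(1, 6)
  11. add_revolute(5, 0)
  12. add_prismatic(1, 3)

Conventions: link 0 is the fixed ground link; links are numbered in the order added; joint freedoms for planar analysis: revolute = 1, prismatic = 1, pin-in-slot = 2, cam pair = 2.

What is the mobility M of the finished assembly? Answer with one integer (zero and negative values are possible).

L=1 J1=0 J2=0
add link → L=2 J1=0 J2=0
add link → L=3 J1=0 J2=0
add link → L=4 J1=0 J2=0
add link → L=5 J1=0 J2=0
R@0,1 dof=1 J1 → L=5 J1=1 J2=0
R@4,0 dof=1 J1 → L=5 J1=2 J2=0
add link → L=6 J1=2 J2=0
P@2,1 dof=1 J1 → L=6 J1=3 J2=0
add link → L=7 J1=3 J2=0
P@1,6 dof=1 J1 → L=7 J1=4 J2=0
R@5,0 dof=1 J1 → L=7 J1=5 J2=0
P@1,3 dof=1 J1 → L=7 J1=6 J2=0
M=3(L−1)−2J1−J2=3·6−2·6−0=6

M = 6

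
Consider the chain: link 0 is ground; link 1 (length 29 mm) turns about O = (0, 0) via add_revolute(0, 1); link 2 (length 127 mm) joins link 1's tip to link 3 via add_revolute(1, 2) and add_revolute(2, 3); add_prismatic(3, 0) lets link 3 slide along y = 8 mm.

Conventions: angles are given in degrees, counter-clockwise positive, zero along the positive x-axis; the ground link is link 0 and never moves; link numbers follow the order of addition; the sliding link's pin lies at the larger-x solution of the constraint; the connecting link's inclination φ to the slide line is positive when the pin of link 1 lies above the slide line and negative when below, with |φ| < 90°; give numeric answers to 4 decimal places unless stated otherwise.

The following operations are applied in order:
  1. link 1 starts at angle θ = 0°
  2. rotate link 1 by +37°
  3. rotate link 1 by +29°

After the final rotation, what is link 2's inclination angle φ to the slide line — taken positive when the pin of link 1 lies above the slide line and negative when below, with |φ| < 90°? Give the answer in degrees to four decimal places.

geometry: r = 29 mm, L = 127 mm, e = 8 mm; θ starts at 0°
rotate link 1 by +37°: θ ← 0° +37° = 37°
rotate link 1 by +29°: θ ← 37° +29° = 66°
h = r sin θ − e = 26.492818 − 8 = 18.492818
sin φ = h / L = 18.492818 / 127 = 0.14561274
φ = arcsin(0.14561274) = 8.372763°

8.3728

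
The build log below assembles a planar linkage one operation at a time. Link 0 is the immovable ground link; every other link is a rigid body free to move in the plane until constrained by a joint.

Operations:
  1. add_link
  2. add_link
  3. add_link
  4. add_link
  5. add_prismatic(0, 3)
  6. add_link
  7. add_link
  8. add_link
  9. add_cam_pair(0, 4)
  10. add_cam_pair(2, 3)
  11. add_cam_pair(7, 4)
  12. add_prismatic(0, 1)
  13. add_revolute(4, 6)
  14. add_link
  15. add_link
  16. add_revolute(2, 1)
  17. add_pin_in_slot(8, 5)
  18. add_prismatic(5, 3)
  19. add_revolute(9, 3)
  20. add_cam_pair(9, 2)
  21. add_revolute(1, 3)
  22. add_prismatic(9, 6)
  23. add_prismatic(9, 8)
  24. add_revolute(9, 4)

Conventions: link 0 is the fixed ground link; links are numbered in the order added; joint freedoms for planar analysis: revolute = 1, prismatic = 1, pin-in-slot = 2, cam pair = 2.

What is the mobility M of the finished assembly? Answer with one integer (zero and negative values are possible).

(L,J1,J2)=(1,0,0); link0 fixed
link1: (2,0,0)
link2: (3,0,0)
link3: (4,0,0)
link4: (5,0,0)
P 0-3 [J1]: (5,1,0)
link5: (6,1,0)
link6: (7,1,0)
link7: (8,1,0)
C 0-4 [J2]: (8,1,1)
C 2-3 [J2]: (8,1,2)
C 7-4 [J2]: (8,1,3)
P 0-1 [J1]: (8,2,3)
R 4-6 [J1]: (8,3,3)
link8: (9,3,3)
link9: (10,3,3)
R 2-1 [J1]: (10,4,3)
PS 8-5 [J2]: (10,4,4)
P 5-3 [J1]: (10,5,4)
R 9-3 [J1]: (10,6,4)
C 9-2 [J2]: (10,6,5)
R 1-3 [J1]: (10,7,5)
P 9-6 [J1]: (10,8,5)
P 9-8 [J1]: (10,9,5)
R 9-4 [J1]: (10,10,5)
Grübler: 3·9 − 2·10 − 5 = 2

M = 2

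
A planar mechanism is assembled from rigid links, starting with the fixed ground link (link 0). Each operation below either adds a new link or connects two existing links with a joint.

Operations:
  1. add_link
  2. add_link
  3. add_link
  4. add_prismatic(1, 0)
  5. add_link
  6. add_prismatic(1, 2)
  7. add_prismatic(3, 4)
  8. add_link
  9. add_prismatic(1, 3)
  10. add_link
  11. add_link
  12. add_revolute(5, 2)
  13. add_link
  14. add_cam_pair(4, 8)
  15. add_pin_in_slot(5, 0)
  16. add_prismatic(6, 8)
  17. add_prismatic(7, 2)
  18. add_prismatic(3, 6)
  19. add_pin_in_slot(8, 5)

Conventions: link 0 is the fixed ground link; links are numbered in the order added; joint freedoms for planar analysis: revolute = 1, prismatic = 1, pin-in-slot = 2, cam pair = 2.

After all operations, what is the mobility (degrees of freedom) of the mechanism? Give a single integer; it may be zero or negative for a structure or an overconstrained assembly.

ground; <1,0,0>
#1 <2,0,0>
#2 <3,0,0>
#3 <4,0,0>
P:1↔0 J1 <4,1,0>
#4 <5,1,0>
P:1↔2 J1 <5,2,0>
P:3↔4 J1 <5,3,0>
#5 <6,3,0>
P:1↔3 J1 <6,4,0>
#6 <7,4,0>
#7 <8,4,0>
R:5↔2 J1 <8,5,0>
#8 <9,5,0>
C:4↔8 J2 <9,5,1>
PS:5↔0 J2 <9,5,2>
P:6↔8 J1 <9,6,2>
P:7↔2 J1 <9,7,2>
P:3↔6 J1 <9,8,2>
PS:8↔5 J2 <9,8,3>
3×8 − 2×8 − 1×3 = 5

M = 5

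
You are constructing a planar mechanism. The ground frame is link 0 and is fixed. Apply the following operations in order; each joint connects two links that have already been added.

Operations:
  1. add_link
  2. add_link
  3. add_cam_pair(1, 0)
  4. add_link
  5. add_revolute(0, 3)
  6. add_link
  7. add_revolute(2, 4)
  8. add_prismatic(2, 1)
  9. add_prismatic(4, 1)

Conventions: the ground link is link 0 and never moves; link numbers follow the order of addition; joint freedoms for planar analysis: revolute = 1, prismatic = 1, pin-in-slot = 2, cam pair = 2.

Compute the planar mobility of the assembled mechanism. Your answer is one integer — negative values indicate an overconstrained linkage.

link 0 = ground. State L|J1|J2 = 1|0|0
+link1  2|0|0
+link2  3|0|0
C(1,0) f=2→J2  3|0|1
+link3  4|0|1
R(0,3) f=1→J1  4|1|1
+link4  5|1|1
R(2,4) f=1→J1  5|2|1
P(2,1) f=1→J1  5|3|1
P(4,1) f=1→J1  5|4|1
M = 3(5−1)−2·4−1 = 12−8−1 = 3

M = 3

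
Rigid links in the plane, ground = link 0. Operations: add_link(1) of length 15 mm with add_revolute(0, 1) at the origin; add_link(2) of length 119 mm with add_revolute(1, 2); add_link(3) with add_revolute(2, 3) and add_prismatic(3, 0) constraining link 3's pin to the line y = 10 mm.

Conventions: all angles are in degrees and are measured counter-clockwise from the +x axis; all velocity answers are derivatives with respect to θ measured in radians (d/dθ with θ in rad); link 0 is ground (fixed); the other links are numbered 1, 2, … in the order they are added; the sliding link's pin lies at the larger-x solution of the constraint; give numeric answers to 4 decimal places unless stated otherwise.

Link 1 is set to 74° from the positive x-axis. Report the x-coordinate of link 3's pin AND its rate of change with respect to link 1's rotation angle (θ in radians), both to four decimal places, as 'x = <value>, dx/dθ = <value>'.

geometry: r = 15 mm, L = 119 mm, e = 10 mm
crank pin P = (r cos θ, r sin θ) = (4.134560, 14.418925)
h = r sin θ − e = 14.418925 − 10 = 4.418925
x = r cos θ + √(L² − h²) = 4.134560 + 118.917926 = 123.052486
dx/dθ = −r sin θ − h·r cos θ/√(L² − h²) (θ in radians; h = 4.418925) = -14.572563

x = 123.0525, dx/dθ = -14.5726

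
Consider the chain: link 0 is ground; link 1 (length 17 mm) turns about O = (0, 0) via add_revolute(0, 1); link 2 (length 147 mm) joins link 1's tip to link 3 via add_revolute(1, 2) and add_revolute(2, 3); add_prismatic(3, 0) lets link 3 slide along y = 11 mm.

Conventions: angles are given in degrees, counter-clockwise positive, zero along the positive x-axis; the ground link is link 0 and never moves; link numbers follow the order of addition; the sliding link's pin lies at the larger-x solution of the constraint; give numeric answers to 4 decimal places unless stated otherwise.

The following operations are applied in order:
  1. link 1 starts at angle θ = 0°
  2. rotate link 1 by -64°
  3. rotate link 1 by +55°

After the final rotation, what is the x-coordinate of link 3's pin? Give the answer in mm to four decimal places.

geometry: r = 17 mm, L = 147 mm, e = 11 mm; θ starts at 0°
rotate link 1 by -64°: θ ← 0° -64° = -64°
rotate link 1 by +55°: θ ← -64° +55° = -9°
crank pin P = (r cos θ, r sin θ) = (16.790702, -2.659386)
h = r sin θ − e = -2.659386 − 11 = -13.659386
x = r cos θ + √(L² − h²) = 16.790702 + 146.364002 = 163.154704

163.1547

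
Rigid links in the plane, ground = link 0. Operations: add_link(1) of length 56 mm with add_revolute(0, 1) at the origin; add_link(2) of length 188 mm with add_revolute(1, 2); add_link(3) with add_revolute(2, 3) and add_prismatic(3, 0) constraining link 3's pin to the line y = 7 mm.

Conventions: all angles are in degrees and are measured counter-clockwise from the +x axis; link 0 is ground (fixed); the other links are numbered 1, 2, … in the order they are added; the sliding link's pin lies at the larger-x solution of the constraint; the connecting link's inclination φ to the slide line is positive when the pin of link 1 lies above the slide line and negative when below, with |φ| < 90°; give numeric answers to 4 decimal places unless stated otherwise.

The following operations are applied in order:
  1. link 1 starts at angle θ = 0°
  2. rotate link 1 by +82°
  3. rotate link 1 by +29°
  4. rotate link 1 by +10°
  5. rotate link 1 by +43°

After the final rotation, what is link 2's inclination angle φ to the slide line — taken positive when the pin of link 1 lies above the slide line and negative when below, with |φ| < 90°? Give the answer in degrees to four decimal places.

geometry: r = 56 mm, L = 188 mm, e = 7 mm; θ starts at 0°
rotate link 1 by +82°: θ ← 0° +82° = 82°
rotate link 1 by +29°: θ ← 82° +29° = 111°
rotate link 1 by +10°: θ ← 111° +10° = 121°
rotate link 1 by +43°: θ ← 121° +43° = 164°
h = r sin θ − e = 15.435692 − 7 = 8.435692
sin φ = h / L = 8.435692 / 188 = 0.04487070
φ = arcsin(0.04487070) = 2.571765°

2.5718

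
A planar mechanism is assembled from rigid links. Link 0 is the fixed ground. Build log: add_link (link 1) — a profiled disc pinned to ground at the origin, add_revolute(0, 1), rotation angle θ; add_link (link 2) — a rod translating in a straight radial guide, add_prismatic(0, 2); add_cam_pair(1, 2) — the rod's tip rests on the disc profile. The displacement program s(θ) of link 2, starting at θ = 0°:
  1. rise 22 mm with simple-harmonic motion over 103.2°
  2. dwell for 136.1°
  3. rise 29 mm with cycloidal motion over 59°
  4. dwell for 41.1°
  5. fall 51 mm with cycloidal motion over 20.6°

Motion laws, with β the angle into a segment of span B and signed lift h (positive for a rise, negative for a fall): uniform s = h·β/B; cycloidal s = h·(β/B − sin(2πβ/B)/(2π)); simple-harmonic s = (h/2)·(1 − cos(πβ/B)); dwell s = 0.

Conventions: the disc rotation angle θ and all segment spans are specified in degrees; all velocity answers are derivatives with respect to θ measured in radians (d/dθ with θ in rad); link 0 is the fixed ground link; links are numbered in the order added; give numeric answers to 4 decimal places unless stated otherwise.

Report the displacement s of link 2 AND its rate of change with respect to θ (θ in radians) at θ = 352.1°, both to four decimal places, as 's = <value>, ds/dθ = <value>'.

seg 1 [0°–103.2°] simple-harmonic, h=22: full span → s += 22 → s = 22.0000
seg 2 [103.2°–239.3°] dwell: s stays 22.0000
seg 3 [239.3°–298.3°] cycloidal, h=29: full span → s += 29 → s = 51.0000
seg 4 [298.3°–339.4°] dwell: s stays 51.0000
seg 5 [339.4°–360°] cycloidal, h=-51: θ=352.1° here. β=12.7, B=20.6. -51·(0.6165 − sin(2π·0.6165)/(2π)) = -36.8669 → s = 14.1331
velocity in seg [339.4°–360°] (cycloidal), θ in radians: β = 12.7° = 0.2217 rad, B = 20.6° = 0.3595 rad; ds/dθ = (h/B)(1 − cos(2πβ/B)) = ((-51)/0.3595)(1 − cos(2π·0.6165)) = -247.359403 mm/rad

s = 14.1331, ds/dθ = -247.3594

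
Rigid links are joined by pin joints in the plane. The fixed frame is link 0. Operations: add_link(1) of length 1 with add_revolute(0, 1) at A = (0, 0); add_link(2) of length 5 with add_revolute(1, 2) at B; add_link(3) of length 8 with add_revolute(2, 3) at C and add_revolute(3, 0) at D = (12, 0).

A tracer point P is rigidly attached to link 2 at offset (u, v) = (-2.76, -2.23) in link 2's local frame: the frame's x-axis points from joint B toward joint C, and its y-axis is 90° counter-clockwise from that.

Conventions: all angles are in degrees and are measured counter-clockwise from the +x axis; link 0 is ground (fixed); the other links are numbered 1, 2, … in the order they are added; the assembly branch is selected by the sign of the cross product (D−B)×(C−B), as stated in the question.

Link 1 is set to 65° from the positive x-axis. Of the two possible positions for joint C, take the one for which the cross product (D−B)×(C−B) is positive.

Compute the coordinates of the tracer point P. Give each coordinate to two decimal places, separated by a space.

A=(0,0), D=(12.00,0)
B = A + 1.00·(cos65°, sin65°) = (0.4226, 0.9063)
|BD| = 11.6128
circle(B,5.00) ∩ circle(D,8.00): a=4.1272, h=2.8224
  candidates: C₊=(4.7575,3.3980) cross=32.776; C₋=(4.3170,-2.2296) cross=-32.776
  branch + wants cross > 0 → take C=(4.7575,3.3980) (cross=32.776)
ex = (C−B)/|BC| = (0.8670,0.4983); ey = (-0.4983,0.8670)
P = B + -2.76·ex + -2.23·ey = (-0.8589,-2.4025)

-0.86 -2.40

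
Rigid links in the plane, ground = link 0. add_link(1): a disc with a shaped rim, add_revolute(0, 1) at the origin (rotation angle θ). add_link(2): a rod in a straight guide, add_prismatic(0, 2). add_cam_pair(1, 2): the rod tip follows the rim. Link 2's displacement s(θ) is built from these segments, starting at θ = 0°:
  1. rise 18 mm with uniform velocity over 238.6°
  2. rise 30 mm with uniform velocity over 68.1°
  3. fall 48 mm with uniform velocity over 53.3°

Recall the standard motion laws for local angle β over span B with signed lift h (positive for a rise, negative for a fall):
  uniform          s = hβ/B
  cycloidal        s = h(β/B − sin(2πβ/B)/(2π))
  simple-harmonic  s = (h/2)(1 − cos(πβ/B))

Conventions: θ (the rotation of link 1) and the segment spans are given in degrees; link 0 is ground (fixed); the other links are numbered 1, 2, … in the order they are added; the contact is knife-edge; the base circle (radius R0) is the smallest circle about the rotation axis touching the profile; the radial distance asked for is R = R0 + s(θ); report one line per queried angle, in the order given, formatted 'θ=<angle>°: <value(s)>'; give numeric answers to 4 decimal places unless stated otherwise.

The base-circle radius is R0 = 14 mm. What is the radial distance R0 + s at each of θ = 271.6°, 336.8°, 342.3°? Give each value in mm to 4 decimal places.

segment 1 (0° to 238.6°, uniform, h = 18) is passed completely: s = 0.0000 + (18) = 18.0000
θ = 271.6° falls in segment 2 (238.6° to 306.7°, uniform, h = 30): β = 271.6 − 238.6 = 33°, B = 68.1°; Δs = 30·33/68.1 = 14.5374; s = 18.0000 + 14.5374 = 32.5374
segment 2 (238.6° to 306.7°, uniform, h = 30) is passed completely: s = 18.0000 + (30) = 48.0000
θ = 336.8° falls in segment 3 (306.7° to 360°, uniform, h = -48): β = 336.8 − 306.7 = 30.1°, B = 53.3°; Δs = -48·30.1/53.3 = -27.1069; s = 48.0000 − 27.1069 = 20.8931
θ = 342.3° falls in segment 3 (306.7° to 360°, uniform, h = -48): β = 342.3 − 306.7 = 35.6°, B = 53.3°; Δs = -48·35.6/53.3 = -32.0600; s = 48.0000 − 32.0600 = 15.9400
θ=271.6°: R = R0 + s = 14 + 32.5374 = 46.5374
θ=336.8°: R = R0 + s = 14 + 20.8931 = 34.8931
θ=342.3°: R = R0 + s = 14 + 15.9400 = 29.9400

θ=271.6°: 46.5374
θ=336.8°: 34.8931
θ=342.3°: 29.9400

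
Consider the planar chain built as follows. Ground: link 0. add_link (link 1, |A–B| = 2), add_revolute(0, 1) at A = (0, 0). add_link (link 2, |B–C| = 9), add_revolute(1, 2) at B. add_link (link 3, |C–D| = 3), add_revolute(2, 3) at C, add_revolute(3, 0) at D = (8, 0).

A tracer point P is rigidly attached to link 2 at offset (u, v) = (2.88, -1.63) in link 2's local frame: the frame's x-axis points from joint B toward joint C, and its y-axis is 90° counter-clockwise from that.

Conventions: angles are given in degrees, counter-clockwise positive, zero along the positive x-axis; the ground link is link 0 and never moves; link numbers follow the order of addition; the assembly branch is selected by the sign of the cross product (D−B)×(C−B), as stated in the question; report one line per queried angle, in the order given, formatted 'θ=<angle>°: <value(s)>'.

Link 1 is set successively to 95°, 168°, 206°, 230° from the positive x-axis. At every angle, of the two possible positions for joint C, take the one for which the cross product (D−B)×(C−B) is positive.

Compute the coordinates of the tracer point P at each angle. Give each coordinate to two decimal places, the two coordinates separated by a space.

A=(0,0), D=(8.00,0)
θ=95°: B = A + 2.00·(cos95°, sin95°) = (-0.1743, 1.9924)
θ=95°: |BD| = 8.4136
θ=95°: circle(B,9.00) ∩ circle(D,3.00): a=8.4856, h=2.9991
θ=95°:   candidates: C₊=(8.7801,2.8968) cross=25.234; C₋=(7.3597,-2.9309) cross=-25.234
θ=95°:   branch + wants cross > 0 → take C=(8.7801,2.8968) (cross=25.234)
θ=95°: ex = (C−B)/|BC| = (0.9949,0.1005); ey = (-0.1005,0.9949)
θ=95°: P = B + 2.88·ex + -1.63·ey = (2.8549,0.6600)
θ=168°: B = A + 2.00·(cos168°, sin168°) = (-1.9563, 0.4158)
θ=168°: |BD| = 9.9650
θ=168°: circle(B,9.00) ∩ circle(D,3.00): a=8.5951, h=2.6690
θ=168°:   candidates: C₊=(6.7427,2.7238) cross=26.597; C₋=(6.5200,-2.6095) cross=-26.597
θ=168°:   branch + wants cross > 0 → take C=(6.7427,2.7238) (cross=26.597)
θ=168°: ex = (C−B)/|BC| = (0.9666,0.2564); ey = (-0.2564,0.9666)
θ=168°: P = B + 2.88·ex + -1.63·ey = (1.2454,-0.4211)
θ=206°: B = A + 2.00·(cos206°, sin206°) = (-1.7976, -0.8767)
θ=206°: |BD| = 9.8367
θ=206°: circle(B,9.00) ∩ circle(D,3.00): a=8.5781, h=2.7232
θ=206°:   candidates: C₊=(6.5037,2.6002) cross=26.788; C₋=(6.9891,-2.8246) cross=-26.788
θ=206°:   branch + wants cross > 0 → take C=(6.5037,2.6002) (cross=26.788)
θ=206°: ex = (C−B)/|BC| = (0.9224,0.3863); ey = (-0.3863,0.9224)
θ=206°: P = B + 2.88·ex + -1.63·ey = (1.4885,-1.2676)
θ=230°: B = A + 2.00·(cos230°, sin230°) = (-1.2856, -1.5321)
θ=230°: |BD| = 9.4111
θ=230°: circle(B,9.00) ∩ circle(D,3.00): a=8.5308, h=2.8679
θ=230°:   candidates: C₊=(6.6646,2.6864) cross=26.991; C₋=(7.5983,-2.9730) cross=-26.991
θ=230°:   branch + wants cross > 0 → take C=(6.6646,2.6864) (cross=26.991)
θ=230°: ex = (C−B)/|BC| = (0.8833,0.4687); ey = (-0.4687,0.8833)
θ=230°: P = B + 2.88·ex + -1.63·ey = (2.0225,-1.6220)

θ=95°: 2.85 0.66
θ=168°: 1.25 -0.42
θ=206°: 1.49 -1.27
θ=230°: 2.02 -1.62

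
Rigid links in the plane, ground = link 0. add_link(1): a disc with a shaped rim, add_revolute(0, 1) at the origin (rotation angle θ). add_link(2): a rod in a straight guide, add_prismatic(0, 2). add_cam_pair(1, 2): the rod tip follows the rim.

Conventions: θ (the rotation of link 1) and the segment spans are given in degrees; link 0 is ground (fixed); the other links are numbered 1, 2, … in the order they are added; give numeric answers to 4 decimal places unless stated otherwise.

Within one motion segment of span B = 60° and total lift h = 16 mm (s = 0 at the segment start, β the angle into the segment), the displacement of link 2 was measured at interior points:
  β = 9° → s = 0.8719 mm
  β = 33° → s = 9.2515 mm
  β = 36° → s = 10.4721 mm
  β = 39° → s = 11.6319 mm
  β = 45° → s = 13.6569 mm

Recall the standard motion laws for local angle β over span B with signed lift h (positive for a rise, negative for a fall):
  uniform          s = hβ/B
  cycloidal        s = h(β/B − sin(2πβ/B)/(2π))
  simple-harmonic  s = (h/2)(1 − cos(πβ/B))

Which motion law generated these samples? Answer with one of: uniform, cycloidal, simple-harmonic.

candidates at β/B = r: uniform s = h·r (linear in β); cycloidal s = h·(r − sin(2πr)/(2π)); simple-harmonic s = (h/2)(1 − cos(πr))
β=9°: printed 0.8719 | uniform 2.4000, cycloidal 0.3399, simple-harmonic 0.8719
β=33°: printed 9.2515 | uniform 8.8000, cycloidal 9.5869, simple-harmonic 9.2515
β=36°: printed 10.4721 | uniform 9.6000, cycloidal 11.0968, simple-harmonic 10.4721
β=39°: printed 11.6319 | uniform 10.4000, cycloidal 12.4601, simple-harmonic 11.6319
β=45°: printed 13.6569 | uniform 12.0000, cycloidal 14.5465, simple-harmonic 13.6569
only one law matches every sample → simple-harmonic

simple-harmonic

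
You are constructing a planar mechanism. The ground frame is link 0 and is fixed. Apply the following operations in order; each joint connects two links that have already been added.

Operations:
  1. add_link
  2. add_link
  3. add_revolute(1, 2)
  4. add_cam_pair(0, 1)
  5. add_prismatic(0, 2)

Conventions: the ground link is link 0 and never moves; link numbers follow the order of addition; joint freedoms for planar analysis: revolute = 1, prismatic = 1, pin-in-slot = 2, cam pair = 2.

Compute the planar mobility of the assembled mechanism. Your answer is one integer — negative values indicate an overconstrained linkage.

L=1 J1=0 J2=0
add link → L=2 J1=0 J2=0
add link → L=3 J1=0 J2=0
R@1,2 dof=1 J1 → L=3 J1=1 J2=0
C@0,1 dof=2 J2 → L=3 J1=1 J2=1
P@0,2 dof=1 J1 → L=3 J1=2 J2=1
M=3(L−1)−2J1−J2=3·2−2·2−1=1

M = 1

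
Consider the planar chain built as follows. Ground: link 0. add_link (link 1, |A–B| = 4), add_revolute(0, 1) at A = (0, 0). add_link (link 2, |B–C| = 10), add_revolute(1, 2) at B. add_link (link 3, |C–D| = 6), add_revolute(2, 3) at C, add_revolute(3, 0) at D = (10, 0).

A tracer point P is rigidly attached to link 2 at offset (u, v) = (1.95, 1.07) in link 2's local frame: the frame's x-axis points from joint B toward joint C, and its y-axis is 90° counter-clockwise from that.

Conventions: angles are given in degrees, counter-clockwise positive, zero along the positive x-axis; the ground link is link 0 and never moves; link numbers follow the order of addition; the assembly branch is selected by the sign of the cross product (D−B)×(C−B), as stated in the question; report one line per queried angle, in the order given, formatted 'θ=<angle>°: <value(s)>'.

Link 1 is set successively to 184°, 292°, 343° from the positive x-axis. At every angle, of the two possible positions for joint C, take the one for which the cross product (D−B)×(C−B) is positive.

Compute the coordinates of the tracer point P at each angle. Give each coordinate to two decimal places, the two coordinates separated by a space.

A=(0,0), D=(10.00,0)
θ=184°: B = A + 4.00·(cos184°, sin184°) = (-3.9903, -0.2790)
θ=184°: |BD| = 13.9930
θ=184°: circle(B,10.00) ∩ circle(D,6.00): a=9.2834, h=3.7174
θ=184°:   candidates: C₊=(5.2171,3.6227) cross=52.018; C₋=(5.3654,-3.8106) cross=-52.018
θ=184°:   branch + wants cross > 0 → take C=(5.2171,3.6227) (cross=52.018)
θ=184°: ex = (C−B)/|BC| = (0.9207,0.3902); ey = (-0.3902,0.9207)
θ=184°: P = B + 1.95·ex + 1.07·ey = (-2.6123,1.4670)
θ=292°: B = A + 4.00·(cos292°, sin292°) = (1.4984, -3.7087)
θ=292°: |BD| = 9.2753
θ=292°: circle(B,10.00) ∩ circle(D,6.00): a=8.0877, h=5.8813
θ=292°:   candidates: C₊=(6.5598,4.9158) cross=54.551; C₋=(11.2631,-5.8655) cross=-54.551
θ=292°:   branch + wants cross > 0 → take C=(6.5598,4.9158) (cross=54.551)
θ=292°: ex = (C−B)/|BC| = (0.5061,0.8625); ey = (-0.8625,0.5061)
θ=292°: P = B + 1.95·ex + 1.07·ey = (1.5626,-1.4854)
θ=343°: B = A + 4.00·(cos343°, sin343°) = (3.8252, -1.1695)
θ=343°: |BD| = 6.2846
θ=343°: circle(B,10.00) ∩ circle(D,6.00): a=8.2341, h=5.6744
θ=343°:   candidates: C₊=(10.8596,5.9381) cross=35.661; C₋=(12.9715,-5.2125) cross=-35.661
θ=343°:   branch + wants cross > 0 → take C=(10.8596,5.9381) (cross=35.661)
θ=343°: ex = (C−B)/|BC| = (0.7034,0.7108); ey = (-0.7108,0.7034)
θ=343°: P = B + 1.95·ex + 1.07·ey = (4.4364,0.9692)

θ=184°: -2.61 1.47
θ=292°: 1.56 -1.49
θ=343°: 4.44 0.97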